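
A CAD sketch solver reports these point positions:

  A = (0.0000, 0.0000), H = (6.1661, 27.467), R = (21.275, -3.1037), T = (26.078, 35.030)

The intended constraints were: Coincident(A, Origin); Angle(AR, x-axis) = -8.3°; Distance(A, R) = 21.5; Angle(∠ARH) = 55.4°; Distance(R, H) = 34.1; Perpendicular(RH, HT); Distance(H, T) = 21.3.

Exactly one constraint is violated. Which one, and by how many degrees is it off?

Perpendicular(RH, HT) — off by 5.50°.

A = (0.00, 0.00) ✓; AR at -8.300° ✓; |AR| = 21.50 ✓; ∠ARH = 55.40° ✓; |RH| = 34.10 ✓; ∠(RH, HT) = 95.50° ✗; |HT| = 21.30 ✓.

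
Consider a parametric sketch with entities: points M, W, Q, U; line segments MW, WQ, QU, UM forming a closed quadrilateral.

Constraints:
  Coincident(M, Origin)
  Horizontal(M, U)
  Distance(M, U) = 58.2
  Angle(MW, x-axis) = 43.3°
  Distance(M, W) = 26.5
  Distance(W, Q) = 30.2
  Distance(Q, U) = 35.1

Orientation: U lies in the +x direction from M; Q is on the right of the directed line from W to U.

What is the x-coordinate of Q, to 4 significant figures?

25.03

M is at the origin; MU is horizontal with |MU| = 58.2 and U in +x, so U = (58.2, 0). MW runs at 43.3° with |MW| = 26.5, so W = (19.29, 18.17). Q is determined by |WQ| = 30.2 and |QU| = 35.1 together: it lies at the intersection of circle(W, 30.2) and circle(U, 35.1). With |WU| = 42.95, the foot of the radical line on WU is 17.75 from W and the perpendicular offset is √(30.2² − 17.75²) = 24.43. Taking the right-of-WU solution: Q = (25.03, -11.47).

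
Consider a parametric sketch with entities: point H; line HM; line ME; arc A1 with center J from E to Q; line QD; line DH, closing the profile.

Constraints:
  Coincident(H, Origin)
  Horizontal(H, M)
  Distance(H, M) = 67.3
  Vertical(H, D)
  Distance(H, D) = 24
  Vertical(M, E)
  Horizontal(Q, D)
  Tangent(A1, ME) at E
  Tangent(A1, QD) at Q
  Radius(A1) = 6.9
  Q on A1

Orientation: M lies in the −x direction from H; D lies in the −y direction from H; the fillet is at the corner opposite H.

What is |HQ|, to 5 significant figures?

64.994

H is at the origin; H and M share the same y with |HM| = 67.3 and M on the −x side, so M = (-67.300, 0.0000). HD is vertical with |HD| = 24.0 and D on the −y side, so D = (0.0000, -24.000). The virtual corner opposite H is at (-67.300, -24.000). A1 meets ME tangentially, so JE is at right angles to ME and A1 meets QD tangentially, so JQ is at right angles to QD, with radius 6.9, so the center J sits 6.9 in from both sides at J = (-60.400, -17.100). That places the tangent points at E = (-67.300, -17.100) on ME and Q = (-60.400, -24.000) on QD. Then |HQ| = |Q − H| = 64.994.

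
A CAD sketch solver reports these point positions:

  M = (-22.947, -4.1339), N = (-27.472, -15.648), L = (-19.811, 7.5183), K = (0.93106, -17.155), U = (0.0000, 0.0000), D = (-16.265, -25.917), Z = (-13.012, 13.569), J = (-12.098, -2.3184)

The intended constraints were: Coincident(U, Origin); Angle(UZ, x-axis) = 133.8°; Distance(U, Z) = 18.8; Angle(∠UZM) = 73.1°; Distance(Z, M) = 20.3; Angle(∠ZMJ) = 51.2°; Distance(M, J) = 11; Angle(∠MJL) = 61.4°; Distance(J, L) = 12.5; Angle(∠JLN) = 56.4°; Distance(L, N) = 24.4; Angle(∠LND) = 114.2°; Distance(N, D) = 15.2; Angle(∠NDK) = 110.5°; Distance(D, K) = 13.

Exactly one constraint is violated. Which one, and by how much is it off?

Distance(D, K) = 13 — off by 6.30.

U = (0.00, 0.00) ✓; UZ at 133.8° ✓; |UZ| = 18.80 ✓; ∠UZM = 73.10° ✓; |ZM| = 20.30 ✓; ∠ZMJ = 51.20° ✓; |MJ| = 11.00 ✓; ∠MJL = 61.40° ✓; |JL| = 12.50 ✓; ∠JLN = 56.40° ✓; |LN| = 24.40 ✓; ∠LND = 114.2° ✓; |ND| = 15.20 ✓; ∠NDK = 110.5° ✓; |DK| = 19.30 ✗.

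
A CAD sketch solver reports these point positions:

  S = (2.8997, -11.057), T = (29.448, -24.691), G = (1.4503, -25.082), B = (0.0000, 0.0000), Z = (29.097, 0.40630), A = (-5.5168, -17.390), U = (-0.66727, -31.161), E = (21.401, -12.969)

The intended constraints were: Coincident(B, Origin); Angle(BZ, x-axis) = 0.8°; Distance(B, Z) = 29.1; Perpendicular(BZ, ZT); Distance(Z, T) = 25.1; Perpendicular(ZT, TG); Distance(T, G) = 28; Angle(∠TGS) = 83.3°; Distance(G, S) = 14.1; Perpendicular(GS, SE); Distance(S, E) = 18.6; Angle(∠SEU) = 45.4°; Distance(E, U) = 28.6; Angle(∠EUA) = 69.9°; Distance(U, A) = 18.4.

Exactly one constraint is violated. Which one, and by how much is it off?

Distance(U, A) = 18.4 — off by 3.80.

B = (0.00, 0.00) ✓; BZ at 0.8000° ✓; |BZ| = 29.10 ✓; ∠(BZ, ZT) = 90.00° ✓; |ZT| = 25.10 ✓; ∠(ZT, TG) = 90.00° ✓; |TG| = 28.00 ✓; ∠TGS = 83.30° ✓; |GS| = 14.10 ✓; ∠(GS, SE) = 90.00° ✓; |SE| = 18.60 ✓; ∠SEU = 45.40° ✓; |EU| = 28.60 ✓; ∠EUA = 69.90° ✓; |UA| = 14.60 ✗.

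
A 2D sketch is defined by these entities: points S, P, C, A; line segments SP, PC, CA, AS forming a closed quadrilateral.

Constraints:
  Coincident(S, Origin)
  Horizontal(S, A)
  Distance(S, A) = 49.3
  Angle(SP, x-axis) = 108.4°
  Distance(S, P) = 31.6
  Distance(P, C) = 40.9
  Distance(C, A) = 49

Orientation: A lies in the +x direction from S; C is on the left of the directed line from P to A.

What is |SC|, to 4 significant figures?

52.58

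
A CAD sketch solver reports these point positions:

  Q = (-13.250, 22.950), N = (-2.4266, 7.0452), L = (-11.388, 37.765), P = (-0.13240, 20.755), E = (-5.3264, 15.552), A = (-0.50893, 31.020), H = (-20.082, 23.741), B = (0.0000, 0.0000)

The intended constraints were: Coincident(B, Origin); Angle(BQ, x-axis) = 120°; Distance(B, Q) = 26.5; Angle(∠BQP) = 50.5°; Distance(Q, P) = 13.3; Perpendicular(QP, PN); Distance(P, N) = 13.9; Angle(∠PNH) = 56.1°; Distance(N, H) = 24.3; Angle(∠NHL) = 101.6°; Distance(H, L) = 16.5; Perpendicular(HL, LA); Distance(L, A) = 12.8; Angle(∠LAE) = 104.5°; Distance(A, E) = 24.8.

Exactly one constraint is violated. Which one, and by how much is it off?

Distance(A, E) = 24.8 — off by 8.60.

B = (0.00, 0.00) ✓; BQ at 120.0° ✓; |BQ| = 26.50 ✓; ∠BQP = 50.50° ✓; |QP| = 13.30 ✓; ∠(QP, PN) = 90.00° ✓; |PN| = 13.90 ✓; ∠PNH = 56.10° ✓; |NH| = 24.30 ✓; ∠NHL = 101.6° ✓; |HL| = 16.50 ✓; ∠(HL, LA) = 90.00° ✓; |LA| = 12.80 ✓; ∠LAE = 104.5° ✓; |AE| = 16.20 ✗.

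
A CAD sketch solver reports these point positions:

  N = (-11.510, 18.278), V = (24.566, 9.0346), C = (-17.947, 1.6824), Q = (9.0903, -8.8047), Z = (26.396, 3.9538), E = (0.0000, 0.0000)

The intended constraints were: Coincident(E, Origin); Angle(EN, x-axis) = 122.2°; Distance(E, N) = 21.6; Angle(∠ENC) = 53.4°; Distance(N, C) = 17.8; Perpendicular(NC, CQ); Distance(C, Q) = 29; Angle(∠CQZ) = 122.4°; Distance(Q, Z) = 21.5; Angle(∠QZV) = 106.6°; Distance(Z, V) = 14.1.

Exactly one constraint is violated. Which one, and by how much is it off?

Distance(Z, V) = 14.1 — off by 8.70.

E = (0.00, 0.00) ✓; EN at 122.2° ✓; |EN| = 21.60 ✓; ∠ENC = 53.40° ✓; |NC| = 17.80 ✓; ∠(NC, CQ) = 90.00° ✓; |CQ| = 29.00 ✓; ∠CQZ = 122.4° ✓; |QZ| = 21.50 ✓; ∠QZV = 106.6° ✓; |ZV| = 5.400 ✗.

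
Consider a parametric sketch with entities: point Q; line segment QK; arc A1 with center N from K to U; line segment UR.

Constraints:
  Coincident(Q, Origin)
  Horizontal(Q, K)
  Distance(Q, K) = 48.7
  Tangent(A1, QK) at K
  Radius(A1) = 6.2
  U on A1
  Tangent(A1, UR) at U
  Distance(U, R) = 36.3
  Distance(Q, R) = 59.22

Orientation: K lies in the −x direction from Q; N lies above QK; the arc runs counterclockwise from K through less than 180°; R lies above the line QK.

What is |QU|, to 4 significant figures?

42.93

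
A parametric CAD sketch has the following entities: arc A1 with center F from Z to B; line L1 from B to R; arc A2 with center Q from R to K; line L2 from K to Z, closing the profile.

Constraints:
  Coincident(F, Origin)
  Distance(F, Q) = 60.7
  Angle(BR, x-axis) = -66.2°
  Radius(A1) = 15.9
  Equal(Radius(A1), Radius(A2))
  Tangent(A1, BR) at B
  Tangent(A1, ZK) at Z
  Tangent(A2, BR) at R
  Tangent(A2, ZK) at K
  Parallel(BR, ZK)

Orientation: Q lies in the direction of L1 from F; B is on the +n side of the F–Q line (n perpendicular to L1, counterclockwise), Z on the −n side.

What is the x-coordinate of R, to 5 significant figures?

39.043

Tangency of A1 to both parallel lines with radius 15.9 puts B and Z at F ± 15.9·n: B = (14.548, 6.4164), Z = (-14.548, -6.4164). Equal radii place R and K the same way about Q: R = Q + 15.9·n = (39.043, -49.122), K = Q − 15.9·n = (9.9473, -61.954). So R.x = 39.043.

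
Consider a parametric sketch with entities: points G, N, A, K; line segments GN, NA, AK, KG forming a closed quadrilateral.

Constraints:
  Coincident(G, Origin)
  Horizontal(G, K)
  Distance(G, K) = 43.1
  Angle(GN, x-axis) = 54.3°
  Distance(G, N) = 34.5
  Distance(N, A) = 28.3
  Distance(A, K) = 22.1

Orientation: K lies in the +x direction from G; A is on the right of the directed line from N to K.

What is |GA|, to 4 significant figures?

21.00

Checks: GN at 54.30° ✓; |NA| = 28.30 ✓; |AK| = 22.10 ✓.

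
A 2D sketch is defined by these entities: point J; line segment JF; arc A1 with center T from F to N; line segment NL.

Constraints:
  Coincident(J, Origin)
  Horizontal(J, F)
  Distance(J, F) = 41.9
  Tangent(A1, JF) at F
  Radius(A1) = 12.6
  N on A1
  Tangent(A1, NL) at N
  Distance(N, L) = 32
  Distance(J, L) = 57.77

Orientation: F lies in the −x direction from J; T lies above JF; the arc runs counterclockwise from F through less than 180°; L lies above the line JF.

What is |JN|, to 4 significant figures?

32.90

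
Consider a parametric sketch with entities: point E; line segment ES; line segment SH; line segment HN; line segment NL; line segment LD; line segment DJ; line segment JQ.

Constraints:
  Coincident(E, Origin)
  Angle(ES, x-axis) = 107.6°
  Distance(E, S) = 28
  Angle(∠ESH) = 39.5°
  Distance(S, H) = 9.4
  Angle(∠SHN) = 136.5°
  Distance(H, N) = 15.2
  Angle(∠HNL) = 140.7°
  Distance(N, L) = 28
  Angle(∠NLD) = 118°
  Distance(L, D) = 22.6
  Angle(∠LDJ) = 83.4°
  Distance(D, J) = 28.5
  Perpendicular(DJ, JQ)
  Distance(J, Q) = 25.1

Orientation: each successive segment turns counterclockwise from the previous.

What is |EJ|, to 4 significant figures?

30.95

∠NLD = 118.0° gives LD at 32.90° from the x-axis; with |LD| = 22.6, D = (37.06, 2.493). ∠LDJ = 83.4° gives DJ at 129.5° from the x-axis; with |DJ| = 28.5, J = (18.94, 24.48). Then |EJ| = |J − E| = 30.95.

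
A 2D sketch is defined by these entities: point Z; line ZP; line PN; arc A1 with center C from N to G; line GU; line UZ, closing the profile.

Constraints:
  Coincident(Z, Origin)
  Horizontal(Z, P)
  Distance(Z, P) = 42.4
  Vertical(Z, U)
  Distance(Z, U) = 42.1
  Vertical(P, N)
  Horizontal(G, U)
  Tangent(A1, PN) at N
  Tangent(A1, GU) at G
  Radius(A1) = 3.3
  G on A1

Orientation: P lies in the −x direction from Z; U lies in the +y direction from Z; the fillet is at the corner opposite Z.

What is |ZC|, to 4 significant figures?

55.08

Z is at the origin; ZP is horizontal with |ZP| = 42.4 and P on the −x side, so P = (-42.40, 0.000). ZU is vertical with |ZU| = 42.1 and U on the +y side, so U = (0.000, 42.10). The virtual corner opposite Z is at (-42.40, 42.10). Tangency of A1 to PN means the radius CN is perpendicular to PN and A1 meets GU tangentially, so CG is at right angles to GU, with radius 3.3, so the center C sits 3.3 in from both sides at C = (-39.10, 38.80). Then |ZC| = |C − Z| = 55.08.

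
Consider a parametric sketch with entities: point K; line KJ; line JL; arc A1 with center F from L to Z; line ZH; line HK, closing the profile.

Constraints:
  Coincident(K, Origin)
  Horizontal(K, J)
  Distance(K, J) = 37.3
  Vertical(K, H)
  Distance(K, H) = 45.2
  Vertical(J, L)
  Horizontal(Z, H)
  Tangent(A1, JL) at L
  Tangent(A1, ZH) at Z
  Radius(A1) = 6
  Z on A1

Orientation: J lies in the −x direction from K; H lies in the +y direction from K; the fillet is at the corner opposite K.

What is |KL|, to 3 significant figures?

54.1

The virtual corner opposite K is at (-37.3, 45.2). The tangent condition forces FL to be normal to JL and tangency of A1 to ZH means the radius FZ is perpendicular to ZH, with radius 6.0, so the center F sits 6.0 in from both sides at F = (-31.3, 39.2). That places the tangent points at L = (-37.3, 39.2) on JL and Z = (-31.3, 45.2) on ZH. Then |KL| = |L − K| = 54.1.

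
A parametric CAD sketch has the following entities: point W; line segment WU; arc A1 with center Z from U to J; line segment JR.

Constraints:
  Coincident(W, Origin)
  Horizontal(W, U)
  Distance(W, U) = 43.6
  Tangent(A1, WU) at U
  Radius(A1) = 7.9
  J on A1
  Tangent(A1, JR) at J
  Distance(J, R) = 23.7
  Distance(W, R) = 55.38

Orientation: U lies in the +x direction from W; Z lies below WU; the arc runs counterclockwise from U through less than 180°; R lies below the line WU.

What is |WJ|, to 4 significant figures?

37.75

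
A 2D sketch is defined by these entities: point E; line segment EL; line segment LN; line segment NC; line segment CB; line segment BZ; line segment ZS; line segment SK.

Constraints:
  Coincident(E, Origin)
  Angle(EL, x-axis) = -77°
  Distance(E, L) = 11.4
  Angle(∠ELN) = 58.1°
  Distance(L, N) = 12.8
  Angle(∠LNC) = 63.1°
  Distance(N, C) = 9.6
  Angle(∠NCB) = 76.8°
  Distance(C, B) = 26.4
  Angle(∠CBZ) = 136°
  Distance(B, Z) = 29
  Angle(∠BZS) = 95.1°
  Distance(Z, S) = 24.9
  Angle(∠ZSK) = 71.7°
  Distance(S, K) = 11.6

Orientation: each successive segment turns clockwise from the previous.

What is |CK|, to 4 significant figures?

39.10

∠BZS = 95.1° gives ZS at 172.1° from the x-axis; with |ZS| = 24.9, S = (-20.25, -47.73). ∠ZSK = 71.7° gives SK at 63.80° from the x-axis; with |SK| = 11.6, K = (-15.13, -37.32). Then |CK| = |K − C| = 39.10.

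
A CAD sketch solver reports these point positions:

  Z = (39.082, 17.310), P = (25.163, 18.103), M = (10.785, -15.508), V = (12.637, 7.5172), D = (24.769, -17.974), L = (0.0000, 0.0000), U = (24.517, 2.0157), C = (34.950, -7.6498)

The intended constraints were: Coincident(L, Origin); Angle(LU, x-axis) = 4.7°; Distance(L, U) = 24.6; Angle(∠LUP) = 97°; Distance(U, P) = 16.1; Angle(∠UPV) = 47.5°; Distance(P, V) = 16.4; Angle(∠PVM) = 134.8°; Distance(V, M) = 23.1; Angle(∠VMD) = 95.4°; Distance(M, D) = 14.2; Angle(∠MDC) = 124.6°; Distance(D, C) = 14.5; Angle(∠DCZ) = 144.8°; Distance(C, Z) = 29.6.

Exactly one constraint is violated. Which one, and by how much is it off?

Distance(C, Z) = 29.6 — off by 4.30.

L = (0.00, 0.00) ✓; LU at 4.700° ✓; |LU| = 24.60 ✓; ∠LUP = 97.00° ✓; |UP| = 16.10 ✓; ∠UPV = 47.50° ✓; |PV| = 16.40 ✓; ∠PVM = 134.8° ✓; |VM| = 23.10 ✓; ∠VMD = 95.40° ✓; |MD| = 14.20 ✓; ∠MDC = 124.6° ✓; |DC| = 14.50 ✓; ∠DCZ = 144.8° ✓; |CZ| = 25.30 ✗.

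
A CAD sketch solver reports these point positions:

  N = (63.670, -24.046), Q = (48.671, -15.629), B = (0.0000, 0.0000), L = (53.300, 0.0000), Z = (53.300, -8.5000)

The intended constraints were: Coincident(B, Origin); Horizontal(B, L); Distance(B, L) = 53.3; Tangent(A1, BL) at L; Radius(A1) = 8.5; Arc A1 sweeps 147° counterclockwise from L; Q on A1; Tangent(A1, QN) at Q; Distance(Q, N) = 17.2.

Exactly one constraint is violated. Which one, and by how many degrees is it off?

Tangent(A1, QN) at Q — off by 3.70°.

B = (0.00, 0.00) ✓; B.y = 0.00, L.y = 0.00 ✓; |BL| = 53.30 ✓; ∠(ZL, LB) = 90.00° ✓; |ZL| = 8.500 ✓; bearing(Z→Q) − bearing(Z→L) = 147.0° ✓; |ZQ| = 8.500 ✓; ∠(ZQ, QN) = 86.30° ✗; |QN| = 17.20 ✓.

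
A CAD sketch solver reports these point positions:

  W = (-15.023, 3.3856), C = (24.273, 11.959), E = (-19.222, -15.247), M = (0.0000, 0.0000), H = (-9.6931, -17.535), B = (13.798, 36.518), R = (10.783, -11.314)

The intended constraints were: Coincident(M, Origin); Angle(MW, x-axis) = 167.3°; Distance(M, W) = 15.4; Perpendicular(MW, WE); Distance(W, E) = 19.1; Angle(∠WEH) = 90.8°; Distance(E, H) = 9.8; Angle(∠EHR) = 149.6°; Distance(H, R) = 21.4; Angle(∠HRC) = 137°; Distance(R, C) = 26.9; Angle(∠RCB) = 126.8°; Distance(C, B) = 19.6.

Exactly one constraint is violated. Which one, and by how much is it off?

Distance(C, B) = 19.6 — off by 7.10.

M = (0.00, 0.00) ✓; MW at 167.3° ✓; |MW| = 15.40 ✓; ∠(MW, WE) = 90.00° ✓; |WE| = 19.10 ✓; ∠WEH = 90.80° ✓; |EH| = 9.800 ✓; ∠EHR = 149.6° ✓; |HR| = 21.40 ✓; ∠HRC = 137.0° ✓; |RC| = 26.90 ✓; ∠RCB = 126.8° ✓; |CB| = 26.70 ✗.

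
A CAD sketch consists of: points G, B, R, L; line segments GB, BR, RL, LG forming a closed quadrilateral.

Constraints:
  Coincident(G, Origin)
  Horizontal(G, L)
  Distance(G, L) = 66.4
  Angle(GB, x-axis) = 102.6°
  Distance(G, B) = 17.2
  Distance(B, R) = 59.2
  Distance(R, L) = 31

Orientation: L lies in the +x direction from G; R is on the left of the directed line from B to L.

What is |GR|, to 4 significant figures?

61.31

Checks: |BR| = 59.20 ✓; |RL| = 31.00 ✓.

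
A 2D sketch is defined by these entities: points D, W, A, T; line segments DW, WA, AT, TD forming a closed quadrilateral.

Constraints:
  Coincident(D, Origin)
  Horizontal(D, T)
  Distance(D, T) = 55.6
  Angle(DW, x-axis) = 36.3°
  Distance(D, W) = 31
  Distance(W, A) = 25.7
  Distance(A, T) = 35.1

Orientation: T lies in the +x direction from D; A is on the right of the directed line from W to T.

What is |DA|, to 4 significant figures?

22.37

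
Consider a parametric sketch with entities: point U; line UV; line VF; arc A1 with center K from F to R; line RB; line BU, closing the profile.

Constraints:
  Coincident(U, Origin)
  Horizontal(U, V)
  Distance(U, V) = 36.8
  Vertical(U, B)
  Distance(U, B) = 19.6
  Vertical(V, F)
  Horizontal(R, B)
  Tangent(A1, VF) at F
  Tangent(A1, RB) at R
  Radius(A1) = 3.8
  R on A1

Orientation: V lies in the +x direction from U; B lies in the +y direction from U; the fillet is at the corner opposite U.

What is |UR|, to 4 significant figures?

38.38

The virtual corner opposite U is at (36.80, 19.60). Since A1 is tangent to VF there, KF ⟂ VF and since A1 is tangent to RB there, KR ⟂ RB, with radius 3.8, so the center K sits 3.8 in from both sides at K = (33.00, 15.80). That places the tangent points at F = (36.80, 15.80) on VF and R = (33.00, 19.60) on RB. Then |UR| = |R − U| = 38.38.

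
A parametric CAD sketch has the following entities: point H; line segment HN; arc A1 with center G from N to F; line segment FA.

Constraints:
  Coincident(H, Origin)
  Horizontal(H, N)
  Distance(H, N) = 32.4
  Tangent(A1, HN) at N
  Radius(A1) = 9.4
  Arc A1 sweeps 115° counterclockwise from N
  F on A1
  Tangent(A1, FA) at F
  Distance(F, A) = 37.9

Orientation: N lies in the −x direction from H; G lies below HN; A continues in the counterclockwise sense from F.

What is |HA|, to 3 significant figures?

53.8

H is at the origin; H and N share the same y with |HN| = 32.4 and N on the −x side, so N = (-32.4, 0.00). Tangency of A1 to HN means the radius GN is perpendicular to HN, so G = N + (0, -9.4) = (-32.4, -9.40). On A1, N sits at bearing 90° from G; a 115° counterclockwise sweep puts F at bearing 205°, so F = G + 9.4·(cos 205°, sin 205°) = (-40.9, -13.4). Since A1 is tangent to FA there, GF ⟂ FA, so FA runs along (−sin 205°, cos 205°); with |FA| = 37.9, A = (-24.9, -47.7). Then |HA| = |A − H| = 53.8.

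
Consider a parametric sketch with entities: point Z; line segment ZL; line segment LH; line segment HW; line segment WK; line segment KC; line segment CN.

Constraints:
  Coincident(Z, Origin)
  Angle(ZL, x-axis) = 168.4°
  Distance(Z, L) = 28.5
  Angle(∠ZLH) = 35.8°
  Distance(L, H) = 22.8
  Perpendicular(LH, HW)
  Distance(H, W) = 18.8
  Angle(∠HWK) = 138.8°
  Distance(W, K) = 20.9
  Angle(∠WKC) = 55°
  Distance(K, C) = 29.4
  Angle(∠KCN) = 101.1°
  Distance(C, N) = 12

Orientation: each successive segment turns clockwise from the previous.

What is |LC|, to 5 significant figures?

6.3066

Z is at the origin; ZL runs at 168.4° with length 28.5, so L = (-27.918, 5.7307). ∠ZLH = 35.8° gives LH at 24.200° from the x-axis; with |LH| = 22.8, H = (-7.1216, 15.077). LH is perpendicular to HW, so HW runs at -65.800°; with |HW| = 18.8, W = (0.58500, -2.0709). ∠HWK = 138.8° gives WK at -107.00° from the x-axis; with |WK| = 20.9, K = (-5.5256, -22.058). ∠WKC = 55.0° gives KC at 128.00° from the x-axis; with |KC| = 29.4, C = (-23.626, 1.1099). Then |LC| = |C − L| = 6.3066.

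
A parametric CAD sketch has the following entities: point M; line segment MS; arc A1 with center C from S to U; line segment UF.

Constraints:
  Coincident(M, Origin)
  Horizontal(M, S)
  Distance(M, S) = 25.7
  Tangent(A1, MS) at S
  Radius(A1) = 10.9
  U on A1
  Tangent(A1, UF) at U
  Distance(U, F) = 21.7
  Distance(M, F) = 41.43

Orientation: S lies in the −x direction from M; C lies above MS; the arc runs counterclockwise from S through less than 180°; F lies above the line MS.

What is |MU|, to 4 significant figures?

21.03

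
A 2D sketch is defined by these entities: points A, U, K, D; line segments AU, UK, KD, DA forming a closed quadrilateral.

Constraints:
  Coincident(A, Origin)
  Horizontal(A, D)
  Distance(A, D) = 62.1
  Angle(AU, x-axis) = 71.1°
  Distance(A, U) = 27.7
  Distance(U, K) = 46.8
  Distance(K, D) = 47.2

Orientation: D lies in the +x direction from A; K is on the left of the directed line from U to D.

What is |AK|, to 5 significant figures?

68.954

Checks: |UK| = 46.80 ✓; |KD| = 47.20 ✓.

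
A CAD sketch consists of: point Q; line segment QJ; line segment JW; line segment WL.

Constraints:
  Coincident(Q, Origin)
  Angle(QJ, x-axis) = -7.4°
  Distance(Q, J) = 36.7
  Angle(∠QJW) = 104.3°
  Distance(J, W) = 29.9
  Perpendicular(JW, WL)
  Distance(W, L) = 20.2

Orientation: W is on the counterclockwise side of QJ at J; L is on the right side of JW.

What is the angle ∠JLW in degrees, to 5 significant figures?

55.958°

Q is at the origin; QJ runs at -7.4° with length 36.7, so J = 36.7·(cos -7.4°, sin -7.4°) = (36.394, -4.7268). ∠QJW = 104.3°, so JW runs at -7.4° + (180° − 104.3°) = 68.300° from the x-axis; with |JW| = 29.9, W = J + 29.9·(cos 68.300°, sin 68.300°) = (47.450, 23.054). JW ⟂ WL; with |WL| = 20.2 on the right of JW, L = W + 20.2·(0.92913, -0.36975) = (66.218, 15.585). Then cos ∠JLW = LJ·LW / (|LJ||LW|), giving 55.958°.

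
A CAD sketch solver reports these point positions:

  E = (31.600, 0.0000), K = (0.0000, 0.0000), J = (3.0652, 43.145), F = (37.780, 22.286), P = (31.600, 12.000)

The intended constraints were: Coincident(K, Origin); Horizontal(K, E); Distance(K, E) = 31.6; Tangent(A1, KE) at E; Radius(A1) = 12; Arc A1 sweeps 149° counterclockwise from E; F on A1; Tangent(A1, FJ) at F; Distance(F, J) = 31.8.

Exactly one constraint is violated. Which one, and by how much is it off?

Distance(F, J) = 31.8 — off by 8.70.

K = (0.00, 0.00) ✓; K.y = 0.00, E.y = 0.00 ✓; |KE| = 31.60 ✓; ∠(PE, EK) = 90.00° ✓; |PE| = 12.00 ✓; bearing(P→F) − bearing(P→E) = 149.0° ✓; |PF| = 12.00 ✓; ∠(PF, FJ) = 90.00° ✓; |FJ| = 40.50 ✗.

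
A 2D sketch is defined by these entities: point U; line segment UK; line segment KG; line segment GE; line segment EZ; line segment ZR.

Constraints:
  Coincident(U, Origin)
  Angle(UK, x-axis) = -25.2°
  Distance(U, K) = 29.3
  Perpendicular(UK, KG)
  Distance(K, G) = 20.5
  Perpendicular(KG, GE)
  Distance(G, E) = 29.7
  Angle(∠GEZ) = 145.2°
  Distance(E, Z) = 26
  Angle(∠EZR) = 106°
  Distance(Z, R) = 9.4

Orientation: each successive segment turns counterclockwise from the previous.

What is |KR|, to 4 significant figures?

48.13

U is at the origin; UK runs at -25.2° with length 29.3, so K = (26.51, -12.48). The perpendicularity gives KG at right angles to UK, so KG runs at 64.80°; with |KG| = 20.5, G = (35.24, 6.074). KG is perpendicular to GE, so GE runs at 154.8°; with |GE| = 29.7, E = (8.367, 18.72). ∠GEZ = 145.2° gives EZ at -170.4° from the x-axis; with |EZ| = 26.0, Z = (-17.27, 14.38). ∠EZR = 106.0° gives ZR at -96.40° from the x-axis; with |ZR| = 9.4, R = (-18.32, 5.042). Then |KR| = |R − K| = 48.13.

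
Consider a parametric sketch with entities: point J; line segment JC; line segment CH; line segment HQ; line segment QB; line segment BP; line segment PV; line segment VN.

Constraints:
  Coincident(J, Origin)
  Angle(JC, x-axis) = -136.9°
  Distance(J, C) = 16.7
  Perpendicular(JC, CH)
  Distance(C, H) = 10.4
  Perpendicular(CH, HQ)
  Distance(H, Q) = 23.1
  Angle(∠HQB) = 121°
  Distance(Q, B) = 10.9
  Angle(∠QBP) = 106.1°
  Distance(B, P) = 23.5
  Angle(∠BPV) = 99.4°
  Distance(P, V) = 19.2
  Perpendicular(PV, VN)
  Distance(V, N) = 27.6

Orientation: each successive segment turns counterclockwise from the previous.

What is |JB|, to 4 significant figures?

12.06

The perpendicularity gives HQ at right angles to CH, so HQ runs at 43.10°; with |HQ| = 23.1, Q = (11.78, -3.221). ∠HQB = 121.0° gives QB at 102.1° from the x-axis; with |QB| = 10.9, B = (9.494, 7.437). Then |JB| = |B − J| = 12.06.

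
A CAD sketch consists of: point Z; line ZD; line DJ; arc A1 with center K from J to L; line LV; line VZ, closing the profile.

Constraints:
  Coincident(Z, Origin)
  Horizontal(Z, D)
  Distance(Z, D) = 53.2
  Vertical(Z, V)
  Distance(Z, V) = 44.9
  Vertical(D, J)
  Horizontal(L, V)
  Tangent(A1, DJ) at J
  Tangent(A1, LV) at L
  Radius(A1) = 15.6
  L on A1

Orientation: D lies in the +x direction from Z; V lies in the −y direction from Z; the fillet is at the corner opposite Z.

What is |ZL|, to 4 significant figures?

58.56

The virtual corner opposite Z is at (53.20, -44.90). The tangent condition forces KJ to be normal to DJ and tangency of A1 to LV means the radius KL is perpendicular to LV, with radius 15.6, so the center K sits 15.6 in from both sides at K = (37.60, -29.30). That places the tangent points at J = (53.20, -29.30) on DJ and L = (37.60, -44.90) on LV. Then |ZL| = |L − Z| = 58.56.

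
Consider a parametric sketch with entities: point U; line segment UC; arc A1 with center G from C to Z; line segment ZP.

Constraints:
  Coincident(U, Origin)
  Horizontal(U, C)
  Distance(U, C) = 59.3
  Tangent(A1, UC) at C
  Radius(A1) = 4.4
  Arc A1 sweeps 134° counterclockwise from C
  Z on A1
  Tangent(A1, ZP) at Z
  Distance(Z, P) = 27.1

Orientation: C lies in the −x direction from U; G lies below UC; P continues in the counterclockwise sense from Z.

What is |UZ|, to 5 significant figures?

62.909

The tangent condition forces GC to be normal to UC, so G = C + (0, -4.4) = (-59.300, -4.4000). On A1, C sits at bearing 90° from G; a 134° counterclockwise sweep puts Z at bearing 224°, so Z = G + 4.4·(cos 224°, sin 224°) = (-62.465, -7.4565). Then |UZ| = |Z − U| = 62.909.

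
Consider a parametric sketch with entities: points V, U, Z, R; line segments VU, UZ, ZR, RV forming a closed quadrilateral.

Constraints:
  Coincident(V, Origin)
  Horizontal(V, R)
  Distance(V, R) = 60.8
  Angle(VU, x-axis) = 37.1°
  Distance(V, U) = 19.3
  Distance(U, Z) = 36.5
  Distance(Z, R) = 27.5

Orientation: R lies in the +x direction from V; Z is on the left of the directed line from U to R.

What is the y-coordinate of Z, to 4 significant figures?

25.01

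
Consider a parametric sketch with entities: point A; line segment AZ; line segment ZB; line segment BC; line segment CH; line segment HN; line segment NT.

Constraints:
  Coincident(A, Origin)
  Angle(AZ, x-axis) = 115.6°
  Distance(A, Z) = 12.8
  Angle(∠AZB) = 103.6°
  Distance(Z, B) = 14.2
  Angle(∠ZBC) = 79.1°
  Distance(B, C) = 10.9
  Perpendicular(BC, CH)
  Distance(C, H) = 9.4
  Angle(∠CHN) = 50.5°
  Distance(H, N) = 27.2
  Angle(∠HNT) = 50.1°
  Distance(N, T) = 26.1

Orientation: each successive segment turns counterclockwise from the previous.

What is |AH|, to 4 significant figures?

6.884

∠ZBC = 79.1° gives BC at -67.10° from the x-axis; with |BC| = 10.9, C = (-15.18, -1.450). The perpendicularity gives CH at right angles to BC, so CH runs at 22.90°; with |CH| = 9.4, H = (-6.520, 2.208). Then |AH| = |H − A| = 6.884.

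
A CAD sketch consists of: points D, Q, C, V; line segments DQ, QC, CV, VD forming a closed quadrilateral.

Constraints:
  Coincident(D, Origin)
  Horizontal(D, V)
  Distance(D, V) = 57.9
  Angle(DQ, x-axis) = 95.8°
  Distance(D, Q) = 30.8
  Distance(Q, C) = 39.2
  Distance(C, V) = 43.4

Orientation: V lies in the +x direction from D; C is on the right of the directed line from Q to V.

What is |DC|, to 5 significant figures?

15.318

Checks: D = (0.00, 0.00) ✓; |QC| = 39.20 ✓; |CV| = 43.40 ✓.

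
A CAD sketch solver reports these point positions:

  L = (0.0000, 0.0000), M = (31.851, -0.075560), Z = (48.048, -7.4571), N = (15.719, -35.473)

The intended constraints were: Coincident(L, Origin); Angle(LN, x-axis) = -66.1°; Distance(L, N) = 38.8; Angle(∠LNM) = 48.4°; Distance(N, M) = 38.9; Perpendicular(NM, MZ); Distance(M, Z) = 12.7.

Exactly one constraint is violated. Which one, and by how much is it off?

Distance(M, Z) = 12.7 — off by 5.10.

L = (0.00, 0.00) ✓; LN at -66.10° ✓; |LN| = 38.80 ✓; ∠LNM = 48.40° ✓; |NM| = 38.90 ✓; ∠(NM, MZ) = 90.00° ✓; |MZ| = 17.80 ✗.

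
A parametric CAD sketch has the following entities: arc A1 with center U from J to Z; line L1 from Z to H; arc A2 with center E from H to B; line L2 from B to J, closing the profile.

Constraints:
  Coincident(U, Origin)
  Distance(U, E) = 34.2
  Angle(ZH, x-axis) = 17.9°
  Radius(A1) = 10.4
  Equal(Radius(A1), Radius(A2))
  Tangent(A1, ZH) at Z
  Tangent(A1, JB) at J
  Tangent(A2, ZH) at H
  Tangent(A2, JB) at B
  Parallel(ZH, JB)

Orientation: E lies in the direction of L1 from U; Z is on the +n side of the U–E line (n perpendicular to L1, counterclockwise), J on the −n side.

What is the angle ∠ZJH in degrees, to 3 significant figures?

58.7°

Tangency of A1 to both parallel lines with radius 10.4 puts Z and J at U ± 10.4·n: Z = (-3.20, 9.90), J = (3.20, -9.90). Equal radii place H and B the same way about E: H = E + 10.4·n = (29.3, 20.4), B = E − 10.4·n = (35.7, 0.615). Then cos ∠ZJH = JZ·JH / (|JZ||JH|), giving 58.7°.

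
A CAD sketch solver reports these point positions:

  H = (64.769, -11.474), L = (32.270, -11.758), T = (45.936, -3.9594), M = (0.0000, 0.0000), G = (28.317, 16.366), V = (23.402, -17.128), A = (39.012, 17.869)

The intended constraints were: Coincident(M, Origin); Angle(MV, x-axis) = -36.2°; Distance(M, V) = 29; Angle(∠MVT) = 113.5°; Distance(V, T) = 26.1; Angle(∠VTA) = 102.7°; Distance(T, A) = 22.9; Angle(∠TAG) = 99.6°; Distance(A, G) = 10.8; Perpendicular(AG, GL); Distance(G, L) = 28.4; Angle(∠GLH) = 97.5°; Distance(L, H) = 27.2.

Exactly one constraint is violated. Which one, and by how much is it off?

Distance(L, H) = 27.2 — off by 5.30.

M = (0.00, 0.00) ✓; MV at -36.20° ✓; |MV| = 29.00 ✓; ∠MVT = 113.5° ✓; |VT| = 26.10 ✓; ∠VTA = 102.7° ✓; |TA| = 22.90 ✓; ∠TAG = 99.60° ✓; |AG| = 10.80 ✓; ∠(AG, GL) = 90.00° ✓; |GL| = 28.40 ✓; ∠GLH = 97.50° ✓; |LH| = 32.50 ✗.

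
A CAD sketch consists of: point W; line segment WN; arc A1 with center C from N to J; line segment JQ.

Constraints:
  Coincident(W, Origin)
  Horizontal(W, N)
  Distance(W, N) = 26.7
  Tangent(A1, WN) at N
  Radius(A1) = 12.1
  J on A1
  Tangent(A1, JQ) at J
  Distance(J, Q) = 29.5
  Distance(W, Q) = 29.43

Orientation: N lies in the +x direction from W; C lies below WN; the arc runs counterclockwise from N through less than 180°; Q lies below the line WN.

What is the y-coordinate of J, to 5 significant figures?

-5.1987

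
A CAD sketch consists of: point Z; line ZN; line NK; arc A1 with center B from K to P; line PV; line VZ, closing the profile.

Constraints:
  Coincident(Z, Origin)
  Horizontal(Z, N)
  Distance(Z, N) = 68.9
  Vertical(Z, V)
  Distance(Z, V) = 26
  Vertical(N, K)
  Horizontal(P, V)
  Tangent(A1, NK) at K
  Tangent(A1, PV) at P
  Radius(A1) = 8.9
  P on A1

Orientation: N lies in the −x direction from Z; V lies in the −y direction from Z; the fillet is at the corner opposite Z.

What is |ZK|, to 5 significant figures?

70.990

The virtual corner opposite Z is at (-68.900, -26.000). Since A1 is tangent to NK there, BK ⟂ NK and the tangent condition forces BP to be normal to PV, with radius 8.9, so the center B sits 8.9 in from both sides at B = (-60.000, -17.100). That places the tangent points at K = (-68.900, -17.100) on NK and P = (-60.000, -26.000) on PV. Then |ZK| = |K − Z| = 70.990.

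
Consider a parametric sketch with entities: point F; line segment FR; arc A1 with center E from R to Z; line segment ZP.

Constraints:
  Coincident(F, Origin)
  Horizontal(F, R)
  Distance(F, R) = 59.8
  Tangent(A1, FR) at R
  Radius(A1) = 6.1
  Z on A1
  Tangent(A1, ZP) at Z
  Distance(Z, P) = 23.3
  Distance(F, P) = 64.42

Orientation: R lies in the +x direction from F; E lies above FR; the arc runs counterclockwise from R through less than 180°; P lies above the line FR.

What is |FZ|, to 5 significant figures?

66.008

Checks: |EZ| = 6.100 ✓; ∠(EZ, ZP) = 90.00° ✓; |ZP| = 23.30 ✓; |FP| = 64.42 ✓.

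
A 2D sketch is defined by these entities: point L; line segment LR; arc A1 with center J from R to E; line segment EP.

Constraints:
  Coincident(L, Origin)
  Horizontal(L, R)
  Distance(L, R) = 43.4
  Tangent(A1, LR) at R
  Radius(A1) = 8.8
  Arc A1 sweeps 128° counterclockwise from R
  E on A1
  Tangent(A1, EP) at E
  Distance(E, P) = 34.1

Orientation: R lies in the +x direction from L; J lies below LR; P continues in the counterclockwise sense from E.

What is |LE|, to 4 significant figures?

39.14

L is at the origin; L and R share the same y with |LR| = 43.4 and R on the +x side, so R = (43.40, 0.000). Tangency of A1 to LR means the radius JR is perpendicular to LR, so J = R + (0, -8.8) = (43.40, -8.800). On A1, R sits at bearing 90° from J; a 128° counterclockwise sweep puts E at bearing 218°, so E = J + 8.8·(cos 218°, sin 218°) = (36.47, -14.22). Then |LE| = |E − L| = 39.14.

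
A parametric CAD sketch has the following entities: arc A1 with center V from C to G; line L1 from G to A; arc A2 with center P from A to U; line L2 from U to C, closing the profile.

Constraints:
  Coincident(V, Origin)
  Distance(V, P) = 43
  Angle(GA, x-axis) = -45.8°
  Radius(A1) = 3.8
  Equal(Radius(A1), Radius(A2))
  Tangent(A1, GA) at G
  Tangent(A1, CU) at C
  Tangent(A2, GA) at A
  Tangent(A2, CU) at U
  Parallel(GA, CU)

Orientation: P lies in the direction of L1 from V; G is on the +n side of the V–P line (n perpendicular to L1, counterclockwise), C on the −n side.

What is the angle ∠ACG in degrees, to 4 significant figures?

79.98°

Tangency of A1 to both parallel lines with radius 3.8 puts G and C at V ± 3.8·n: G = (2.724, 2.649), C = (-2.724, -2.649). Equal radii place A and U the same way about P: A = P + 3.8·n = (32.70, -28.18), U = P − 3.8·n = (27.25, -33.48). Then cos ∠ACG = CA·CG / (|CA||CG|), giving 79.98°.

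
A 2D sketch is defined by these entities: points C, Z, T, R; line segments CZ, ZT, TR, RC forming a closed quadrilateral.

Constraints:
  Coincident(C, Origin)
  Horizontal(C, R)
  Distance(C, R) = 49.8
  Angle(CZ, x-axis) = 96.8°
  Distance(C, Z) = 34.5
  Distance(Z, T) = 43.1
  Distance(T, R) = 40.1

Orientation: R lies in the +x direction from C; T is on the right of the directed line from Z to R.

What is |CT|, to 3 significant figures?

12.1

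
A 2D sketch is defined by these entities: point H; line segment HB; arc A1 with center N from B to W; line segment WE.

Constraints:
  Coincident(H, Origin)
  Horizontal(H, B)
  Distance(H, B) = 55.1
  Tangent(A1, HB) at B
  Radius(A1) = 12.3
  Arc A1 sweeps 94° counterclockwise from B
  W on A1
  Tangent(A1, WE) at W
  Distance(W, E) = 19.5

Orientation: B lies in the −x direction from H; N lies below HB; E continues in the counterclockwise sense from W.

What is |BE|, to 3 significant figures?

34.4

On A1, B sits at bearing 90° from N; a 94° counterclockwise sweep puts W at bearing 184°, so W = N + 12.3·(cos 184°, sin 184°) = (-67.4, -13.2). The tangent condition forces NW to be normal to WE, so WE runs along (−sin 184°, cos 184°); with |WE| = 19.5, E = (-66.0, -32.6). Then |BE| = |E − B| = 34.4.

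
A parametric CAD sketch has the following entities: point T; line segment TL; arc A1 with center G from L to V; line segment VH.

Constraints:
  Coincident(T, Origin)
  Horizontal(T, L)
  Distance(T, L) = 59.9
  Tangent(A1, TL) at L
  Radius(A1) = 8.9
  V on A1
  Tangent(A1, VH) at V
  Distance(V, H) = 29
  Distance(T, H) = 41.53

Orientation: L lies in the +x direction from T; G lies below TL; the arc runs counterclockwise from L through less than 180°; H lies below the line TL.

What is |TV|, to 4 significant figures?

53.42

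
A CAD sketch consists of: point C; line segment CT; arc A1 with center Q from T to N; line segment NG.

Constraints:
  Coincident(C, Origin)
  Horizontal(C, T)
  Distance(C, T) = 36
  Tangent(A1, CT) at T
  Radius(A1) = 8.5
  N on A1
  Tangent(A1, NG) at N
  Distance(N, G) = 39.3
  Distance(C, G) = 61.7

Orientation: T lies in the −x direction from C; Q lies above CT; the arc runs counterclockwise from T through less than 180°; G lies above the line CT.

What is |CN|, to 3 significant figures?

29.8

C is at the origin; CT is horizontal with |CT| = 36.0 and T on the −x side, so T = (-36.0, 0.00). Tangency of A1 to CT means the radius QT is perpendicular to CT, so Q = T + (0, 8.5) = (-36.0, 8.50). Since QN ⟂ NG (tangency), |QG| = √(8.5² + 39.3²) = 40.2 regardless of where N sits on A1. So G lies on both circle(C, 61.7) and circle(Q, 40.2); the above-CT intersection is G = (-37.9, 48.7). N is the foot of the tangent from G: N = (-27.8, 10.7).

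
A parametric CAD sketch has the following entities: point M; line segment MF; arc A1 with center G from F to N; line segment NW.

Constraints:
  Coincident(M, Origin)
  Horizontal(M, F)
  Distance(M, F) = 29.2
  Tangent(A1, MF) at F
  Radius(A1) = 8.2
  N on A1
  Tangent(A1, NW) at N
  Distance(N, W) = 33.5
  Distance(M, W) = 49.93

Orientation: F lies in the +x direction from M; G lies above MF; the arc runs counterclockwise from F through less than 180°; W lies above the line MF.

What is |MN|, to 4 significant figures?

38.52

M is at the origin; MF is horizontal with |MF| = 29.2 and F on the +x side, so F = (29.20, 0.000). Since A1 is tangent to MF there, GF ⟂ MF, so G = F + (0, 8.2) = (29.20, 8.200). Since GN ⟂ NW (tangency), |GW| = √(8.2² + 33.5²) = 34.49 regardless of where N sits on A1. So W lies on both circle(M, 49.93) and circle(G, 34.49); the above-MF intersection is W = (26.12, 42.55). N is the foot of the tangent from W: N = (36.96, 10.85).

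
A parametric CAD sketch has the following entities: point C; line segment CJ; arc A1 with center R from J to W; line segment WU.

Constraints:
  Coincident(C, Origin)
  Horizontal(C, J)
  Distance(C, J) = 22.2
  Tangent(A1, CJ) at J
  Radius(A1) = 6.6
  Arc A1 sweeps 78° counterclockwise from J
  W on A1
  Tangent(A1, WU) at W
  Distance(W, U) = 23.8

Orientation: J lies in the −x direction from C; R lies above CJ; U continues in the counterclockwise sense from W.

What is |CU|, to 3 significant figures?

30.5

C is at the origin; CJ is horizontal with |CJ| = 22.2 and J on the −x side, so J = (-22.2, 0.00). Tangency of A1 to CJ means the radius RJ is perpendicular to CJ, so R = J + (0, 6.6) = (-22.2, 6.60). On A1, J sits at bearing -90° from R; a 78° counterclockwise sweep puts W at bearing -12°, so W = R + 6.6·(cos -12°, sin -12°) = (-15.7, 5.23). Since A1 is tangent to WU there, RW ⟂ WU, so WU runs along (−sin -12°, cos -12°); with |WU| = 23.8, U = (-10.8, 28.5). Then |CU| = |U − C| = 30.5.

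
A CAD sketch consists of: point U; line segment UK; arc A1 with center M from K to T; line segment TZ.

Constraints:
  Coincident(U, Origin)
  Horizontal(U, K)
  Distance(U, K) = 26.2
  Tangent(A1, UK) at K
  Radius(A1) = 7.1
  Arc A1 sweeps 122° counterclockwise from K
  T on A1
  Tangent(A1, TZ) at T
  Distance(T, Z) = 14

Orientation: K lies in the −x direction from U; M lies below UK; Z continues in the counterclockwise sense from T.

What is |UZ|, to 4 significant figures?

33.65

On A1, K sits at bearing 90° from M; a 122° counterclockwise sweep puts T at bearing 212°, so T = M + 7.1·(cos 212°, sin 212°) = (-32.22, -10.86). The tangent condition forces MT to be normal to TZ, so TZ runs along (−sin 212°, cos 212°); with |TZ| = 14.0, Z = (-24.80, -22.74). Then |UZ| = |Z − U| = 33.65.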